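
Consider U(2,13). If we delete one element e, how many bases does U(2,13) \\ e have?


Deleting e from U(2,13) gives U(2,12) since n > r.
Bases of U(2,12) = C(12,2) = 12! / (2! * 10!) = 66.

66


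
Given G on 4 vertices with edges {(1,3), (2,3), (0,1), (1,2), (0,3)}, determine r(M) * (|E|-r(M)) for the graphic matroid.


r(M) = |V| - c = 4 - 1 = 3.
nullity = |E| - r(M) = 5 - 3 = 2.
Product = 3 * 2 = 6.

6


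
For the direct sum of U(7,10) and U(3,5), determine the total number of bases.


Bases of a direct sum M1 + M2: |B| = |B(M1)| * |B(M2)|.
|B(U(7,10))| = C(10,7) = 120.
|B(U(3,5))| = C(5,3) = 10.
Total bases = 120 * 10 = 1200.

1200


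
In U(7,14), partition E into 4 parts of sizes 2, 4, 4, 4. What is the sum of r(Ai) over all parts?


r(Ai) = min(|Ai|, 7) for each part.
Sum = min(2,7) + min(4,7) + min(4,7) + min(4,7)
    = 2 + 4 + 4 + 4
    = 14.

14


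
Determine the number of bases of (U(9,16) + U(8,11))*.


(M1+M2)* = M1* + M2*.
M1* = U(7,16), bases: C(16,7) = 11440.
M2* = U(3,11), bases: C(11,3) = 165.
|B(M*)| = 11440 * 165 = 1887600.

1887600


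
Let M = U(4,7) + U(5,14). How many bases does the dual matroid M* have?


(M1+M2)* = M1* + M2*.
M1* = U(3,7), bases: C(7,3) = 35.
M2* = U(9,14), bases: C(14,9) = 2002.
|B(M*)| = 35 * 2002 = 70070.

70070


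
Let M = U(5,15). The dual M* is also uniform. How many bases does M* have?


The dual of U(r,n) is U(n-r, n) = U(10,15).
Bases of U(10,15) are all (10)-element subsets.
|B(M*)| = C(15,10) = 3003.

3003


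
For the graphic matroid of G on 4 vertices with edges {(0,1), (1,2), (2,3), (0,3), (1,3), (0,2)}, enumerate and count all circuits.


A circuit in a graphic matroid = edge set of a simple cycle.
G has 4 vertices and 6 edges.
Enumerating all minimal edge subsets forming cycles...
Total circuits found: 7.

7


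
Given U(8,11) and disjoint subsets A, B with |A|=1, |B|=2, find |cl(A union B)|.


|A union B| = 1 + 2 = 3 (disjoint).
In U(8,11), cl(S) = S if |S| < 8, else cl(S) = E.
Since 3 < 8, cl(A union B) = A union B.
|cl(A union B)| = 3.

3


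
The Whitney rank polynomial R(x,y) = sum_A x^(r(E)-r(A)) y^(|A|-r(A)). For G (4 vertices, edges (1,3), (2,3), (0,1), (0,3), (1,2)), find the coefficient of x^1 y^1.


R(x,y) = sum over A in 2^E of x^(r(E)-r(A)) * y^(|A|-r(A)).
G has 4 vertices, 5 edges. r(E) = 3.
Enumerate all 2^5 = 32 subsets.
Count subsets with r(E)-r(A)=1 and |A|-r(A)=1: 2.

2


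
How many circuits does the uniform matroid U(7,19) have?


In U(7,19), circuits are the (8)-element subsets.
Any set of 8 elements is dependent, and removing any one element gives
an independent set of size 7, so it is a minimal dependent set.
Number of circuits = C(19,8) = 75582.

75582


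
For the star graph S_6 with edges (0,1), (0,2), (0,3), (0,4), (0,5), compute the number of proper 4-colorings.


P(tree, k) = k * (k-1)^(5) for any tree on 6 vertices.
P(4) = 4 * 3^5 = 4 * 243 = 972.

972


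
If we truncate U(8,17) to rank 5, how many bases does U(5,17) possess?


Truncating U(8,17) to rank 5 gives U(5,17).
Bases of U(5,17) are all 5-element subsets of 17 elements.
Number of bases = (17 choose 5) = 6188.

6188


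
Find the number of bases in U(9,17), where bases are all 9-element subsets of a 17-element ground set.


Bases of U(9,17) are all 9-element subsets of the 17-element ground set.
Number of bases = C(17,9).
(17 choose 9) = 24310.

24310


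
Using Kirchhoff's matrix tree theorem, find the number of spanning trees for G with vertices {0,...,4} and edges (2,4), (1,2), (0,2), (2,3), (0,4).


By Kirchhoff's matrix tree theorem, the number of spanning trees equals
the determinant of any cofactor of the Laplacian matrix L.
G has 5 vertices and 5 edges.
Computing the (4 x 4) cofactor determinant gives 3.

3


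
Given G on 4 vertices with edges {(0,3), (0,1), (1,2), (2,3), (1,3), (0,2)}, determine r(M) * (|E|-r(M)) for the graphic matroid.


r(M) = |V| - c = 4 - 1 = 3.
nullity = |E| - r(M) = 6 - 3 = 3.
Product = 3 * 3 = 9.

9


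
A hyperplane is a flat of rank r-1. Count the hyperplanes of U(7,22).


Hyperplanes of U(7,22) are flats of rank 6.
In a uniform matroid, these are exactly the (6)-element subsets.
Count = C(22,6) = 74613.

74613


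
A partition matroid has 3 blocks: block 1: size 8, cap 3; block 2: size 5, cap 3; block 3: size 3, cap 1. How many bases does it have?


A basis picks exactly ci elements from block i.
Number of bases = product of C(|Si|, ci).
= C(8,3) * C(5,3) * C(3,1)
= 56 * 10 * 3
= 1680.

1680


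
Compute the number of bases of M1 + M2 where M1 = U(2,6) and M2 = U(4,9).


Bases of a direct sum M1 + M2: |B| = |B(M1)| * |B(M2)|.
|B(U(2,6))| = C(6,2) = 15.
|B(U(4,9))| = C(9,4) = 126.
Total bases = 15 * 126 = 1890.

1890


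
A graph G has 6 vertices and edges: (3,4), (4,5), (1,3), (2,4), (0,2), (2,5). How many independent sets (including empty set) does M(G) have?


An independent set in a graphic matroid is an acyclic edge subset.
G has 6 vertices and 6 edges.
Enumerate all 2^6 = 64 subsets, checking for acyclicity.
Total independent sets = 56.

56


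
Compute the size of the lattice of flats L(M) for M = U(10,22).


Flats of U(10,22): every subset of size < 10 is a flat, plus E itself.
Count = (22 choose 0) + (22 choose 1) + (22 choose 2) + (22 choose 3) + (22 choose 4) + (22 choose 5) + (22 choose 6) + (22 choose 7) + (22 choose 8) + (22 choose 9) + 1
     = 1 + 22 + 231 + 1540 + 7315 + 26334 + 74613 + 170544 + 319770 + 497420 + 1
     = 1097791.

1097791


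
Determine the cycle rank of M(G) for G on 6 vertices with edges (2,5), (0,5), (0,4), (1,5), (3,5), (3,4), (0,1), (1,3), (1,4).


Cycle rank (nullity) = |E| - r(M) = |E| - (|V| - c).
|E| = 9, |V| = 6, c = 1.
Nullity = 9 - (6 - 1) = 9 - 5 = 4.

4


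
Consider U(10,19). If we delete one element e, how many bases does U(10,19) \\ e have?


Deleting e from U(10,19) gives U(10,18) since n > r.
Bases of U(10,18) = C(18,10) = 43758.

43758


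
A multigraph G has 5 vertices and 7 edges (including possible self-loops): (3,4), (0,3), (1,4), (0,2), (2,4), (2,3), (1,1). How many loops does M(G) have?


In a graphic matroid, a loop is a self-loop edge (u,u) with rank 0.
Examining all 7 edges for self-loops...
Self-loops found: (1,1)
Number of loops = 1.

1


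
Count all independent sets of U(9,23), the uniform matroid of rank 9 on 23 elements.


Independent sets of U(9,23) are all subsets of size <= 9.
Count = (23 choose 0) + (23 choose 1) + (23 choose 2) + (23 choose 3) + (23 choose 4) + (23 choose 5) + (23 choose 6) + (23 choose 7) + (23 choose 8) + (23 choose 9)
     = 1 + 23 + 253 + 1771 + 8855 + 33649 + 100947 + 245157 + 490314 + 817190
     = 1698160.

1698160


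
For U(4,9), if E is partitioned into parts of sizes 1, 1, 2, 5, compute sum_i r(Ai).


r(Ai) = min(|Ai|, 4) for each part.
Sum = min(1,4) + min(1,4) + min(2,4) + min(5,4)
    = 1 + 1 + 2 + 4
    = 8.

8


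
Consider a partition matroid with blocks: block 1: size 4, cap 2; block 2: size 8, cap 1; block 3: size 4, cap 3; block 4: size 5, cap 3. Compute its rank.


Rank of a partition matroid = sum of min(|Si|, ci) for each block.
= min(4,2) + min(8,1) + min(4,3) + min(5,3)
= 2 + 1 + 3 + 3
= 9.

9


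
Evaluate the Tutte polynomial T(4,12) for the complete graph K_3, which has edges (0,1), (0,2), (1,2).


T(K_3; x,y) = x^2 + x + y.
T(4,12) = 16 + 4 + 12 = 32.

32


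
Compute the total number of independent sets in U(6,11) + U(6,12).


For a direct sum, |I(M1+M2)| = |I(M1)| * |I(M2)|.
|I(U(6,11))| = sum C(11,k) for k=0..6 = 1486.
|I(U(6,12))| = sum C(12,k) for k=0..6 = 2510.
Total = 1486 * 2510 = 3729860.

3729860


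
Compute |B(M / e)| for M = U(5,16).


Contracting e from U(5,16) gives U(4,15).
Bases of U(4,15) = C(15,4) = 15! / (4! * 11!) = 1365.

1365


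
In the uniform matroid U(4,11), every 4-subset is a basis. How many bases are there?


Bases of U(4,11) are all 4-element subsets of the 11-element ground set.
Number of bases = C(11,4).
C(11,4) = 11! / (4! * 7!) = 330.

330


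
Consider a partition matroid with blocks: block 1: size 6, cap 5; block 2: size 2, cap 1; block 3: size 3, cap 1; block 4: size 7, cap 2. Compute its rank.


Rank of a partition matroid = sum of min(|Si|, ci) for each block.
= min(6,5) + min(2,1) + min(3,1) + min(7,2)
= 5 + 1 + 1 + 2
= 9.

9


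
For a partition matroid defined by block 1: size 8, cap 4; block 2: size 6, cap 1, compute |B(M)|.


A basis picks exactly ci elements from block i.
Number of bases = product of C(|Si|, ci).
= C(8,4) * C(6,1)
= 70 * 6
= 420.

420


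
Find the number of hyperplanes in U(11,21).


Hyperplanes of U(11,21) are flats of rank 10.
In a uniform matroid, these are exactly the (10)-element subsets.
Count = (21 choose 10) = 352716.

352716


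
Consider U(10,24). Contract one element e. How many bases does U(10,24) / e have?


Contracting e from U(10,24) gives U(9,23).
Bases of U(9,23) = C(23,9) = 23! / (9! * 14!) = 817190.

817190


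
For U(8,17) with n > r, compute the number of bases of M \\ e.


Deleting e from U(8,17) gives U(8,16) since n > r.
Bases of U(8,16) = (16 choose 8) = 12870.

12870


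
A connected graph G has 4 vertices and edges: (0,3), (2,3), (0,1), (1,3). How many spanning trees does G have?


By Kirchhoff's matrix tree theorem, the number of spanning trees equals
the determinant of any cofactor of the Laplacian matrix L.
G has 4 vertices and 4 edges.
Computing the (3 x 3) cofactor determinant gives 3.

3


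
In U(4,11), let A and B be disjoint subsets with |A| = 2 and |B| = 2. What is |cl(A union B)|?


|A union B| = 2 + 2 = 4 (disjoint).
In U(4,11), cl(S) = S if |S| < 4, else cl(S) = E.
Since 4 >= 4, cl(A union B) = E.
|cl(A union B)| = 11.

11


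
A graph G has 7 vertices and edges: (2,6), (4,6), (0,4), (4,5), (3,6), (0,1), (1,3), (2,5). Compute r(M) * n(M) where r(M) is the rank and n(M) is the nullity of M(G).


r(M) = |V| - c = 7 - 1 = 6.
nullity = |E| - r(M) = 8 - 6 = 2.
Product = 6 * 2 = 12.

12


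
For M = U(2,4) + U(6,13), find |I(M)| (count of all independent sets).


For a direct sum, |I(M1+M2)| = |I(M1)| * |I(M2)|.
|I(U(2,4))| = sum C(4,k) for k=0..2 = 11.
|I(U(6,13))| = sum C(13,k) for k=0..6 = 4096.
Total = 11 * 4096 = 45056.

45056


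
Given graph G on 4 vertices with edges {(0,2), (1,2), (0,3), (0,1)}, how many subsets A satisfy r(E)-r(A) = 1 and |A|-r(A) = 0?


R(x,y) = sum over A in 2^E of x^(r(E)-r(A)) * y^(|A|-r(A)).
G has 4 vertices, 4 edges. r(E) = 3.
Enumerate all 2^4 = 16 subsets.
Count subsets with r(E)-r(A)=1 and |A|-r(A)=0: 6.

6


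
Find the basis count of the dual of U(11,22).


The dual of U(r,n) is U(n-r, n) = U(11,22).
Bases of U(11,22) are all (11)-element subsets.
|B(M*)| = C(22,11) = 705432.

705432


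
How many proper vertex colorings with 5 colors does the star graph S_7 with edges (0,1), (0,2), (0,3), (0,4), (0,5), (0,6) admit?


P(tree, k) = k * (k-1)^(6) for any tree on 7 vertices.
P(5) = 5 * 4^6 = 5 * 4096 = 20480.

20480


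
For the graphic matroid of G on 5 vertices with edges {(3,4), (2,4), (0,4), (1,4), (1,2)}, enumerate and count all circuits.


A circuit in a graphic matroid = edge set of a simple cycle.
G has 5 vertices and 5 edges.
Enumerating all minimal edge subsets forming cycles...
Total circuits found: 1.

1


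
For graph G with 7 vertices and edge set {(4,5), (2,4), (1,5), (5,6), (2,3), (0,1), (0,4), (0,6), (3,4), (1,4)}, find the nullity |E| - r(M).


Cycle rank (nullity) = |E| - r(M) = |E| - (|V| - c).
|E| = 10, |V| = 7, c = 1.
Nullity = 10 - (7 - 1) = 10 - 6 = 4.

4


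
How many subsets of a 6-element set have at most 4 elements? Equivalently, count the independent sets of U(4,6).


Independent sets of U(4,6) are all subsets of size <= 4.
Count = (6 choose 0) + (6 choose 1) + (6 choose 2) + (6 choose 3) + (6 choose 4)
     = 1 + 6 + 15 + 20 + 15
     = 57.

57


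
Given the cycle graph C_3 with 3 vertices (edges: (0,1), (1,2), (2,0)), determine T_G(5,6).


T(C_3; x,y) = x + x^2 + ... + x^(2) + y.
T(5,6) = 5^1 + 5^2 + 6
= 5 + 25 + 6
= 36.

36


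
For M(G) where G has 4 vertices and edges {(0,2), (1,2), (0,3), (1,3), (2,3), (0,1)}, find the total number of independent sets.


An independent set in a graphic matroid is an acyclic edge subset.
G has 4 vertices and 6 edges.
Enumerate all 2^6 = 64 subsets, checking for acyclicity.
Total independent sets = 38.

38


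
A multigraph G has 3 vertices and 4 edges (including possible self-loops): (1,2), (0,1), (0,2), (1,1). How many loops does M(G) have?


In a graphic matroid, a loop is a self-loop edge (u,u) with rank 0.
Examining all 4 edges for self-loops...
Self-loops found: (1,1)
Number of loops = 1.

1


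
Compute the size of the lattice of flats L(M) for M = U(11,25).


Flats of U(11,25): every subset of size < 11 is a flat, plus E itself.
Count = (25 choose 0) + (25 choose 1) + (25 choose 2) + (25 choose 3) + (25 choose 4) + (25 choose 5) + (25 choose 6) + (25 choose 7) + (25 choose 8) + (25 choose 9) + (25 choose 10) + 1
     = 1 + 25 + 300 + 2300 + 12650 + 53130 + 177100 + 480700 + 1081575 + 2042975 + 3268760 + 1
     = 7119517.

7119517


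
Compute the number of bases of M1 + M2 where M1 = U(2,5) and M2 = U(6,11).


Bases of a direct sum M1 + M2: |B| = |B(M1)| * |B(M2)|.
|B(U(2,5))| = C(5,2) = 10.
|B(U(6,11))| = C(11,6) = 462.
Total bases = 10 * 462 = 4620.

4620


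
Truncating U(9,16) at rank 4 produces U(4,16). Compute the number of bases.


Truncating U(9,16) to rank 4 gives U(4,16).
Bases of U(4,16) are all 4-element subsets of 16 elements.
Number of bases = (16 choose 4) = 1820.

1820


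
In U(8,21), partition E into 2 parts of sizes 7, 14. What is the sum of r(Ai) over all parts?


r(Ai) = min(|Ai|, 8) for each part.
Sum = min(7,8) + min(14,8)
    = 7 + 8
    = 15.

15


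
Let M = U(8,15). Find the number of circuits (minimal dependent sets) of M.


In U(8,15), circuits are the (9)-element subsets.
Any set of 9 elements is dependent, and removing any one element gives
an independent set of size 8, so it is a minimal dependent set.
Number of circuits = (15 choose 9) = 5005.

5005


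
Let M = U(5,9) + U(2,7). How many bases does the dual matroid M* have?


(M1+M2)* = M1* + M2*.
M1* = U(4,9), bases: C(9,4) = 126.
M2* = U(5,7), bases: C(7,5) = 21.
|B(M*)| = 126 * 21 = 2646.

2646


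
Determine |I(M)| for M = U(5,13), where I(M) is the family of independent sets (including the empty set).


Independent sets of U(5,13) are all subsets of size <= 5.
Count = (13 choose 0) + (13 choose 1) + (13 choose 2) + (13 choose 3) + (13 choose 4) + (13 choose 5)
     = 1 + 13 + 78 + 286 + 715 + 1287
     = 2380.

2380


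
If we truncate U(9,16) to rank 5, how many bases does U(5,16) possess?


Truncating U(9,16) to rank 5 gives U(5,16).
Bases of U(5,16) are all 5-element subsets of 16 elements.
Number of bases = C(16,5) = 16! / (5! * 11!) = 4368.

4368


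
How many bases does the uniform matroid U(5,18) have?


Bases of U(5,18) are all 5-element subsets of the 18-element ground set.
Number of bases = C(18,5).
(18 choose 5) = 8568.

8568


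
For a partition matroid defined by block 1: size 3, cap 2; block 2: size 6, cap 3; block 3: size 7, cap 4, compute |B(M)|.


A basis picks exactly ci elements from block i.
Number of bases = product of C(|Si|, ci).
= C(3,2) * C(6,3) * C(7,4)
= 3 * 20 * 35
= 2100.

2100


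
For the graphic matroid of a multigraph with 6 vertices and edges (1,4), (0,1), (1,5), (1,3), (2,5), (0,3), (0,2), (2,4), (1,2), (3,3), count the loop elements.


In a graphic matroid, a loop is a self-loop edge (u,u) with rank 0.
Examining all 10 edges for self-loops...
Self-loops found: (3,3)
Number of loops = 1.

1


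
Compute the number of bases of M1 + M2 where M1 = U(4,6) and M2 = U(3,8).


Bases of a direct sum M1 + M2: |B| = |B(M1)| * |B(M2)|.
|B(U(4,6))| = C(6,4) = 15.
|B(U(3,8))| = C(8,3) = 56.
Total bases = 15 * 56 = 840.

840


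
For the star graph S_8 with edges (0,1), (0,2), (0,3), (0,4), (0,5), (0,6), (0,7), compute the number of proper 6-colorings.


P(tree, k) = k * (k-1)^(7) for any tree on 8 vertices.
P(6) = 6 * 5^7 = 6 * 78125 = 468750.

468750


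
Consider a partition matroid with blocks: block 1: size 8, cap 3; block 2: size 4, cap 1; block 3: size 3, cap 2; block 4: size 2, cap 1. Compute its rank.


Rank of a partition matroid = sum of min(|Si|, ci) for each block.
= min(8,3) + min(4,1) + min(3,2) + min(2,1)
= 3 + 1 + 2 + 1
= 7.

7


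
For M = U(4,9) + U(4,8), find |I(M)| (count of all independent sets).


For a direct sum, |I(M1+M2)| = |I(M1)| * |I(M2)|.
|I(U(4,9))| = sum C(9,k) for k=0..4 = 256.
|I(U(4,8))| = sum C(8,k) for k=0..4 = 163.
Total = 256 * 163 = 41728.

41728


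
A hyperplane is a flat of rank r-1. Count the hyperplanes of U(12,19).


Hyperplanes of U(12,19) are flats of rank 11.
In a uniform matroid, these are exactly the (11)-element subsets.
Count = C(19,11) = 19! / (11! * 8!) = 75582.

75582


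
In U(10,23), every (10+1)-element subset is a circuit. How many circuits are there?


In U(10,23), circuits are the (11)-element subsets.
Any set of 11 elements is dependent, and removing any one element gives
an independent set of size 10, so it is a minimal dependent set.
Number of circuits = C(23,11) = 1352078.

1352078


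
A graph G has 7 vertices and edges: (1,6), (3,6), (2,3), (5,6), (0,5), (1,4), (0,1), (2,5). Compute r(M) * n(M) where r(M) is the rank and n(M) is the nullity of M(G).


r(M) = |V| - c = 7 - 1 = 6.
nullity = |E| - r(M) = 8 - 6 = 2.
Product = 6 * 2 = 12.

12


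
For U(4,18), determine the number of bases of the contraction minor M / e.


Contracting e from U(4,18) gives U(3,17).
Bases of U(3,17) = C(17,3) = (17 * 16 * 15) / (1 * 2 * 3) = 680.

680


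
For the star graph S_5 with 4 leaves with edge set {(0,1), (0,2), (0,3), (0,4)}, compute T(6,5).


A star on 5 vertices is a tree with 4 edges.
T(x,y) = x^(4) for any tree.
T(6,5) = 6^4 = 1296.

1296


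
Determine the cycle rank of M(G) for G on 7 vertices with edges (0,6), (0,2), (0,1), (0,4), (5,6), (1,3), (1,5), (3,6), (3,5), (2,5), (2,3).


Cycle rank (nullity) = |E| - r(M) = |E| - (|V| - c).
|E| = 11, |V| = 7, c = 1.
Nullity = 11 - (7 - 1) = 11 - 6 = 5.

5


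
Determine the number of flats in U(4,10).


Flats of U(4,10): every subset of size < 4 is a flat, plus E itself.
Count = C(10,0) + C(10,1) + C(10,2) + C(10,3) + 1
     = 1 + 10 + 45 + 120 + 1
     = 177.

177


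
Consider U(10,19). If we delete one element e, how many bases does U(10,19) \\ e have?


Deleting e from U(10,19) gives U(10,18) since n > r.
Bases of U(10,18) = C(18,10) = 43758.

43758


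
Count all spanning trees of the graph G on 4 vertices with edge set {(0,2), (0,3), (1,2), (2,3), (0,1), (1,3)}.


By Kirchhoff's matrix tree theorem, the number of spanning trees equals
the determinant of any cofactor of the Laplacian matrix L.
G has 4 vertices and 6 edges.
Computing the (3 x 3) cofactor determinant gives 16.

16


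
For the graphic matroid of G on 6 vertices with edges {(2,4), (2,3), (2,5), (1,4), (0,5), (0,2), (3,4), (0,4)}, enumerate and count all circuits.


A circuit in a graphic matroid = edge set of a simple cycle.
G has 6 vertices and 8 edges.
Enumerating all minimal edge subsets forming cycles...
Total circuits found: 6.

6


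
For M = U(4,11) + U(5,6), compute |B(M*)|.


(M1+M2)* = M1* + M2*.
M1* = U(7,11), bases: C(11,7) = 330.
M2* = U(1,6), bases: C(6,1) = 6.
|B(M*)| = 330 * 6 = 1980.

1980


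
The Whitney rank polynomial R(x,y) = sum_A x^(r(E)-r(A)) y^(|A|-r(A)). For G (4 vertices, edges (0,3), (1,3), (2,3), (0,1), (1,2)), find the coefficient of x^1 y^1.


R(x,y) = sum over A in 2^E of x^(r(E)-r(A)) * y^(|A|-r(A)).
G has 4 vertices, 5 edges. r(E) = 3.
Enumerate all 2^5 = 32 subsets.
Count subsets with r(E)-r(A)=1 and |A|-r(A)=1: 2.

2


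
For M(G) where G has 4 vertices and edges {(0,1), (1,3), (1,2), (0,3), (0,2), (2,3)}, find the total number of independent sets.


An independent set in a graphic matroid is an acyclic edge subset.
G has 4 vertices and 6 edges.
Enumerate all 2^6 = 64 subsets, checking for acyclicity.
Total independent sets = 38.

38


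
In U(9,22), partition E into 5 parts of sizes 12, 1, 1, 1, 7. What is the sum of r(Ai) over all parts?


r(Ai) = min(|Ai|, 9) for each part.
Sum = min(12,9) + min(1,9) + min(1,9) + min(1,9) + min(7,9)
    = 9 + 1 + 1 + 1 + 7
    = 19.

19


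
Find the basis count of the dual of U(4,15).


The dual of U(r,n) is U(n-r, n) = U(11,15).
Bases of U(11,15) are all (11)-element subsets.
|B(M*)| = C(15,11) = 1365.

1365


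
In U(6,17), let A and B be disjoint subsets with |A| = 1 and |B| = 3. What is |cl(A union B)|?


|A union B| = 1 + 3 = 4 (disjoint).
In U(6,17), cl(S) = S if |S| < 6, else cl(S) = E.
Since 4 < 6, cl(A union B) = A union B.
|cl(A union B)| = 4.

4


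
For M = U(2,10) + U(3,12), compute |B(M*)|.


(M1+M2)* = M1* + M2*.
M1* = U(8,10), bases: C(10,8) = 45.
M2* = U(9,12), bases: C(12,9) = 220.
|B(M*)| = 45 * 220 = 9900.

9900


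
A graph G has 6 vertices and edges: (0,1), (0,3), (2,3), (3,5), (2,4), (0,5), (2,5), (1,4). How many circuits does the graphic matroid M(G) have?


A circuit in a graphic matroid = edge set of a simple cycle.
G has 6 vertices and 8 edges.
Enumerating all minimal edge subsets forming cycles...
Total circuits found: 7.

7


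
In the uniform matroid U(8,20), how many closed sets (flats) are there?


Flats of U(8,20): every subset of size < 8 is a flat, plus E itself.
Count = C(20,0) + C(20,1) + C(20,2) + C(20,3) + C(20,4) + C(20,5) + C(20,6) + C(20,7) + 1
     = 1 + 20 + 190 + 1140 + 4845 + 15504 + 38760 + 77520 + 1
     = 137981.

137981


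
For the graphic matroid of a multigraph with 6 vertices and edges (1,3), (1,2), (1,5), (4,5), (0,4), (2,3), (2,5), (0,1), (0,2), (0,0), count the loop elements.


In a graphic matroid, a loop is a self-loop edge (u,u) with rank 0.
Examining all 10 edges for self-loops...
Self-loops found: (0,0)
Number of loops = 1.

1


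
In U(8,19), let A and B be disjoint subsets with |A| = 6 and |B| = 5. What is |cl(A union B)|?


|A union B| = 6 + 5 = 11 (disjoint).
In U(8,19), cl(S) = S if |S| < 8, else cl(S) = E.
Since 11 >= 8, cl(A union B) = E.
|cl(A union B)| = 19.

19


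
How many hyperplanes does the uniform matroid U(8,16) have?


Hyperplanes of U(8,16) are flats of rank 7.
In a uniform matroid, these are exactly the (7)-element subsets.
Count = C(16,7) = 16! / (7! * 9!) = 11440.

11440


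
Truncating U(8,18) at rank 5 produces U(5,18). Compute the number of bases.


Truncating U(8,18) to rank 5 gives U(5,18).
Bases of U(5,18) are all 5-element subsets of 18 elements.
Number of bases = C(18,5) = 18! / (5! * 13!) = 8568.

8568


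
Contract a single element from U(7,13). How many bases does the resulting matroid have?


Contracting e from U(7,13) gives U(6,12).
Bases of U(6,12) = C(12,6) = 12! / (6! * 6!) = 924.

924


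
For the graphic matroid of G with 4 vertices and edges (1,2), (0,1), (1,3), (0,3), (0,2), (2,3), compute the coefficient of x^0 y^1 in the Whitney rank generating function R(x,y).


R(x,y) = sum over A in 2^E of x^(r(E)-r(A)) * y^(|A|-r(A)).
G has 4 vertices, 6 edges. r(E) = 3.
Enumerate all 2^6 = 64 subsets.
Count subsets with r(E)-r(A)=0 and |A|-r(A)=1: 15.

15


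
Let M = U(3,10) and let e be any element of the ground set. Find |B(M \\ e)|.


Deleting e from U(3,10) gives U(3,9) since n > r.
Bases of U(3,9) = (9 choose 3) = 84.

84


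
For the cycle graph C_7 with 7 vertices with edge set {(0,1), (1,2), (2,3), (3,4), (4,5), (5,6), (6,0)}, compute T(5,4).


T(C_7; x,y) = x + x^2 + ... + x^(6) + y.
T(5,4) = 5^1 + 5^2 + 5^3 + 5^4 + 5^5 + 5^6 + 4
= 5 + 25 + 125 + 625 + 3125 + 15625 + 4
= 19534.

19534


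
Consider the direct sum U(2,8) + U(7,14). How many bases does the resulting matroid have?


Bases of a direct sum M1 + M2: |B| = |B(M1)| * |B(M2)|.
|B(U(2,8))| = C(8,2) = 28.
|B(U(7,14))| = C(14,7) = 3432.
Total bases = 28 * 3432 = 96096.

96096


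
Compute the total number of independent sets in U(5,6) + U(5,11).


For a direct sum, |I(M1+M2)| = |I(M1)| * |I(M2)|.
|I(U(5,6))| = sum C(6,k) for k=0..5 = 63.
|I(U(5,11))| = sum C(11,k) for k=0..5 = 1024.
Total = 63 * 1024 = 64512.

64512


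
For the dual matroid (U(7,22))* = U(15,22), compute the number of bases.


The dual of U(r,n) is U(n-r, n) = U(15,22).
Bases of U(15,22) are all (15)-element subsets.
|B(M*)| = (22 choose 15) = 170544.

170544


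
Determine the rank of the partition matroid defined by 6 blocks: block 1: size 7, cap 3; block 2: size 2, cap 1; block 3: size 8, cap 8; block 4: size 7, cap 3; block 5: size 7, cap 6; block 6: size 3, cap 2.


Rank of a partition matroid = sum of min(|Si|, ci) for each block.
= min(7,3) + min(2,1) + min(8,8) + min(7,3) + min(7,6) + min(3,2)
= 3 + 1 + 8 + 3 + 6 + 2
= 23.

23


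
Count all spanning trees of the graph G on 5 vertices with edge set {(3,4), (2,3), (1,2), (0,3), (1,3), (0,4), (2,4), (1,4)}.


By Kirchhoff's matrix tree theorem, the number of spanning trees equals
the determinant of any cofactor of the Laplacian matrix L.
G has 5 vertices and 8 edges.
Computing the (4 x 4) cofactor determinant gives 40.

40


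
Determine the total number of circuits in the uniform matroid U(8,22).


In U(8,22), circuits are the (9)-element subsets.
Any set of 9 elements is dependent, and removing any one element gives
an independent set of size 8, so it is a minimal dependent set.
Number of circuits = C(22,9) = 22! / (9! * 13!) = 497420.

497420


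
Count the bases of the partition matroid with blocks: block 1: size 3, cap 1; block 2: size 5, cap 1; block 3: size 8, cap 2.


A basis picks exactly ci elements from block i.
Number of bases = product of C(|Si|, ci).
= C(3,1) * C(5,1) * C(8,2)
= 3 * 5 * 28
= 420.

420


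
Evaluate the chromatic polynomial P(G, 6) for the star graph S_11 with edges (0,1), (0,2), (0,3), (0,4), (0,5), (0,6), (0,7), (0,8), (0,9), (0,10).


P(tree, k) = k * (k-1)^(10) for any tree on 11 vertices.
P(6) = 6 * 5^10 = 6 * 9765625 = 58593750.

58593750


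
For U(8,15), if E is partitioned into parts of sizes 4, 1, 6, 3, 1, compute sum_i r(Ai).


r(Ai) = min(|Ai|, 8) for each part.
Sum = min(4,8) + min(1,8) + min(6,8) + min(3,8) + min(1,8)
    = 4 + 1 + 6 + 3 + 1
    = 15.

15


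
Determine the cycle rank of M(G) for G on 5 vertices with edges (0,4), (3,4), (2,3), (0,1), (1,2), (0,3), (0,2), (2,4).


Cycle rank (nullity) = |E| - r(M) = |E| - (|V| - c).
|E| = 8, |V| = 5, c = 1.
Nullity = 8 - (5 - 1) = 8 - 4 = 4.

4


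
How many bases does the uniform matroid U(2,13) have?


Bases of U(2,13) are all 2-element subsets of the 13-element ground set.
Number of bases = C(13,2).
(13 choose 2) = 78.

78


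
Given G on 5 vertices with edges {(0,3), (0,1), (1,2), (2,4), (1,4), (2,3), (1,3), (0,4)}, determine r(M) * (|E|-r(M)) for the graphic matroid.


r(M) = |V| - c = 5 - 1 = 4.
nullity = |E| - r(M) = 8 - 4 = 4.
Product = 4 * 4 = 16.

16


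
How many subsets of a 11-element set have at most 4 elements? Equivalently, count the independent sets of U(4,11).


Independent sets of U(4,11) are all subsets of size <= 4.
Count = C(11,0) + C(11,1) + C(11,2) + C(11,3) + C(11,4)
     = 1 + 11 + 55 + 165 + 330
     = 562.

562


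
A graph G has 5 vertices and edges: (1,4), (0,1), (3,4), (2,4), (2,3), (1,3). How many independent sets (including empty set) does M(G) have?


An independent set in a graphic matroid is an acyclic edge subset.
G has 5 vertices and 6 edges.
Enumerate all 2^6 = 64 subsets, checking for acyclicity.
Total independent sets = 48.

48


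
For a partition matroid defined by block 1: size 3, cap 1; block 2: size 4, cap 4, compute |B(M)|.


A basis picks exactly ci elements from block i.
Number of bases = product of C(|Si|, ci).
= C(3,1) * C(4,4)
= 3 * 1
= 3.

3


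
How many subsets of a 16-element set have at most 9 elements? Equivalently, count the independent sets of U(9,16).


Independent sets of U(9,16) are all subsets of size <= 9.
Count = C(16,0) + C(16,1) + C(16,2) + C(16,3) + C(16,4) + C(16,5) + C(16,6) + C(16,7) + C(16,8) + C(16,9)
     = 1 + 16 + 120 + 560 + 1820 + 4368 + 8008 + 11440 + 12870 + 11440
     = 50643.

50643


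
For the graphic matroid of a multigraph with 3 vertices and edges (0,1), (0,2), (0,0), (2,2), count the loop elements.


In a graphic matroid, a loop is a self-loop edge (u,u) with rank 0.
Examining all 4 edges for self-loops...
Self-loops found: (0,0), (2,2)
Number of loops = 2.

2


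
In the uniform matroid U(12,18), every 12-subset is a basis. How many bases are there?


Bases of U(12,18) are all 12-element subsets of the 18-element ground set.
Number of bases = C(18,12).
(18 choose 12) = 18564.

18564


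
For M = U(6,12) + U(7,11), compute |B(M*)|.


(M1+M2)* = M1* + M2*.
M1* = U(6,12), bases: C(12,6) = 924.
M2* = U(4,11), bases: C(11,4) = 330.
|B(M*)| = 924 * 330 = 304920.

304920


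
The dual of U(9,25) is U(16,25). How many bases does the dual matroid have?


The dual of U(r,n) is U(n-r, n) = U(16,25).
Bases of U(16,25) are all (16)-element subsets.
|B(M*)| = C(25,16) = 2042975.

2042975


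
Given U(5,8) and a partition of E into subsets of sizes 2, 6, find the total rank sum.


r(Ai) = min(|Ai|, 5) for each part.
Sum = min(2,5) + min(6,5)
    = 2 + 5
    = 7.

7


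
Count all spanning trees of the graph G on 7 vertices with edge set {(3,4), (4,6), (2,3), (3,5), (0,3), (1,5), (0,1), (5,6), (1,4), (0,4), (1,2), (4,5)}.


By Kirchhoff's matrix tree theorem, the number of spanning trees equals
the determinant of any cofactor of the Laplacian matrix L.
G has 7 vertices and 12 edges.
Computing the (6 x 6) cofactor determinant gives 296.

296


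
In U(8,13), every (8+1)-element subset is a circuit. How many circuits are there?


In U(8,13), circuits are the (9)-element subsets.
Any set of 9 elements is dependent, and removing any one element gives
an independent set of size 8, so it is a minimal dependent set.
Number of circuits = (13 choose 9) = 715.

715


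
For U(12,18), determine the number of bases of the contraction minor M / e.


Contracting e from U(12,18) gives U(11,17).
Bases of U(11,17) = C(17,11) = 17! / (11! * 6!) = 12376.

12376


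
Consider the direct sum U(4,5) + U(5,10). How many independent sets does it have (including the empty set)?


For a direct sum, |I(M1+M2)| = |I(M1)| * |I(M2)|.
|I(U(4,5))| = sum C(5,k) for k=0..4 = 31.
|I(U(5,10))| = sum C(10,k) for k=0..5 = 638.
Total = 31 * 638 = 19778.

19778


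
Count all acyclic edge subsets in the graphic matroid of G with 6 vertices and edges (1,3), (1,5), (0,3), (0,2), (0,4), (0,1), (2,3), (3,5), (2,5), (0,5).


An independent set in a graphic matroid is an acyclic edge subset.
G has 6 vertices and 10 edges.
Enumerate all 2^10 = 1024 subsets, checking for acyclicity.
Total independent sets = 396.

396


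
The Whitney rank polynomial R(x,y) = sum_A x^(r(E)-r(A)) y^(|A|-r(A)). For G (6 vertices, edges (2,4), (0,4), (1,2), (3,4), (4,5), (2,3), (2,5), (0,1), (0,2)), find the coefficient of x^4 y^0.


R(x,y) = sum over A in 2^E of x^(r(E)-r(A)) * y^(|A|-r(A)).
G has 6 vertices, 9 edges. r(E) = 5.
Enumerate all 2^9 = 512 subsets.
Count subsets with r(E)-r(A)=4 and |A|-r(A)=0: 9.

9


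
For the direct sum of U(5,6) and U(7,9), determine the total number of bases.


Bases of a direct sum M1 + M2: |B| = |B(M1)| * |B(M2)|.
|B(U(5,6))| = C(6,5) = 6.
|B(U(7,9))| = C(9,7) = 36.
Total bases = 6 * 36 = 216.

216


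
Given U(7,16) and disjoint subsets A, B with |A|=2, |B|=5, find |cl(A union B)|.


|A union B| = 2 + 5 = 7 (disjoint).
In U(7,16), cl(S) = S if |S| < 7, else cl(S) = E.
Since 7 >= 7, cl(A union B) = E.
|cl(A union B)| = 16.

16


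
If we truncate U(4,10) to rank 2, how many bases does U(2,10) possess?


Truncating U(4,10) to rank 2 gives U(2,10).
Bases of U(2,10) are all 2-element subsets of 10 elements.
Number of bases = (10 choose 2) = 45.

45


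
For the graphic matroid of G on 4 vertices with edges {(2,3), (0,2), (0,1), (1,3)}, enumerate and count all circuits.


A circuit in a graphic matroid = edge set of a simple cycle.
G has 4 vertices and 4 edges.
Enumerating all minimal edge subsets forming cycles...
Total circuits found: 1.

1


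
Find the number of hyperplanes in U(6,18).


Hyperplanes of U(6,18) are flats of rank 5.
In a uniform matroid, these are exactly the (5)-element subsets.
Count = C(18,5) = 18! / (5! * 13!) = 8568.

8568


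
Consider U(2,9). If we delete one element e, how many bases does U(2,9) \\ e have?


Deleting e from U(2,9) gives U(2,8) since n > r.
Bases of U(2,8) = C(8,2) = 8! / (2! * 6!) = 28.

28


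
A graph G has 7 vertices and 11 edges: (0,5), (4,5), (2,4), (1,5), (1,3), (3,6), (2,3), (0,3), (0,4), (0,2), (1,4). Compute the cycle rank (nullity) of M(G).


Cycle rank (nullity) = |E| - r(M) = |E| - (|V| - c).
|E| = 11, |V| = 7, c = 1.
Nullity = 11 - (7 - 1) = 11 - 6 = 5.

5


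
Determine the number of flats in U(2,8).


Flats of U(2,8): every subset of size < 2 is a flat, plus E itself.
Count = (8 choose 0) + (8 choose 1) + 1
     = 1 + 8 + 1
     = 10.

10


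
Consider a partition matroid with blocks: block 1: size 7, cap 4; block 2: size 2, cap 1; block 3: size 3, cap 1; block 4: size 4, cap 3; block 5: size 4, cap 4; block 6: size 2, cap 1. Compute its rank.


Rank of a partition matroid = sum of min(|Si|, ci) for each block.
= min(7,4) + min(2,1) + min(3,1) + min(4,3) + min(4,4) + min(2,1)
= 4 + 1 + 1 + 3 + 4 + 1
= 14.

14


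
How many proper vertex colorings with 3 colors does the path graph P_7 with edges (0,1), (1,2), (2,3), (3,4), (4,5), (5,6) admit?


P(P_7, k) = k * (k-1)^(6).
P(3) = 3 * 2^6 = 3 * 64 = 192.

192


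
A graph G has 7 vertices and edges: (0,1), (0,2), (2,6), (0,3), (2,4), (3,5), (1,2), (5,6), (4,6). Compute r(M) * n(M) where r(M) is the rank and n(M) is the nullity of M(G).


r(M) = |V| - c = 7 - 1 = 6.
nullity = |E| - r(M) = 9 - 6 = 3.
Product = 6 * 3 = 18.

18


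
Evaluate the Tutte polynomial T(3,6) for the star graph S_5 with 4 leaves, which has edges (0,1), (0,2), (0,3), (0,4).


A star on 5 vertices is a tree with 4 edges.
T(x,y) = x^(4) for any tree.
T(3,6) = 3^4 = 81.

81


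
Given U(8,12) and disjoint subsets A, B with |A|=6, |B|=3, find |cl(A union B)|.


|A union B| = 6 + 3 = 9 (disjoint).
In U(8,12), cl(S) = S if |S| < 8, else cl(S) = E.
Since 9 >= 8, cl(A union B) = E.
|cl(A union B)| = 12.

12


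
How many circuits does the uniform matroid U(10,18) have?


In U(10,18), circuits are the (11)-element subsets.
Any set of 11 elements is dependent, and removing any one element gives
an independent set of size 10, so it is a minimal dependent set.
Number of circuits = (18 choose 11) = 31824.

31824


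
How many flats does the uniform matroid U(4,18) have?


Flats of U(4,18): every subset of size < 4 is a flat, plus E itself.
Count = (18 choose 0) + (18 choose 1) + (18 choose 2) + (18 choose 3) + 1
     = 1 + 18 + 153 + 816 + 1
     = 989.

989


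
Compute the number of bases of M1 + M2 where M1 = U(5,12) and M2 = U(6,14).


Bases of a direct sum M1 + M2: |B| = |B(M1)| * |B(M2)|.
|B(U(5,12))| = C(12,5) = 792.
|B(U(6,14))| = C(14,6) = 3003.
Total bases = 792 * 3003 = 2378376.

2378376


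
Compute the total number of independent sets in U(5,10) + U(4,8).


For a direct sum, |I(M1+M2)| = |I(M1)| * |I(M2)|.
|I(U(5,10))| = sum C(10,k) for k=0..5 = 638.
|I(U(4,8))| = sum C(8,k) for k=0..4 = 163.
Total = 638 * 163 = 103994.

103994


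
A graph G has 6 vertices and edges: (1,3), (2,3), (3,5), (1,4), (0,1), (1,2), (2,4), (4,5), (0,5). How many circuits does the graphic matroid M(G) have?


A circuit in a graphic matroid = edge set of a simple cycle.
G has 6 vertices and 9 edges.
Enumerating all minimal edge subsets forming cycles...
Total circuits found: 13.

13


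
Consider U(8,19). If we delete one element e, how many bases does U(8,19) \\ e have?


Deleting e from U(8,19) gives U(8,18) since n > r.
Bases of U(8,18) = C(18,8) = 18! / (8! * 10!) = 43758.

43758


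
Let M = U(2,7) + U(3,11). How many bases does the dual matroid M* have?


(M1+M2)* = M1* + M2*.
M1* = U(5,7), bases: C(7,5) = 21.
M2* = U(8,11), bases: C(11,8) = 165.
|B(M*)| = 21 * 165 = 3465.

3465


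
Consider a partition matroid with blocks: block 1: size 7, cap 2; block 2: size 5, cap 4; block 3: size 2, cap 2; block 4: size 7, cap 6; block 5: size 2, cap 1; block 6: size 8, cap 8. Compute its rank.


Rank of a partition matroid = sum of min(|Si|, ci) for each block.
= min(7,2) + min(5,4) + min(2,2) + min(7,6) + min(2,1) + min(8,8)
= 2 + 4 + 2 + 6 + 1 + 8
= 23.

23


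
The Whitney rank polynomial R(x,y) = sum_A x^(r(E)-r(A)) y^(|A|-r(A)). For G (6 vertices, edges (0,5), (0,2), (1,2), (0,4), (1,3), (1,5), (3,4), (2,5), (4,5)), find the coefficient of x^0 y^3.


R(x,y) = sum over A in 2^E of x^(r(E)-r(A)) * y^(|A|-r(A)).
G has 6 vertices, 9 edges. r(E) = 5.
Enumerate all 2^9 = 512 subsets.
Count subsets with r(E)-r(A)=0 and |A|-r(A)=3: 9.

9


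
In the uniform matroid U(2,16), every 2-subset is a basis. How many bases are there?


Bases of U(2,16) are all 2-element subsets of the 16-element ground set.
Number of bases = C(16,2).
C(16,2) = (16 * 15) / (1 * 2) = 120.

120


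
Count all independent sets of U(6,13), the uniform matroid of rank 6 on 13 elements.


Independent sets of U(6,13) are all subsets of size <= 6.
Count = C(13,0) + C(13,1) + C(13,2) + C(13,3) + C(13,4) + C(13,5) + C(13,6)
     = 1 + 13 + 78 + 286 + 715 + 1287 + 1716
     = 4096.

4096


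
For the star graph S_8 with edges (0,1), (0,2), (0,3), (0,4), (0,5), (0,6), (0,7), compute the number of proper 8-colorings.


P(tree, k) = k * (k-1)^(7) for any tree on 8 vertices.
P(8) = 8 * 7^7 = 8 * 823543 = 6588344.

6588344


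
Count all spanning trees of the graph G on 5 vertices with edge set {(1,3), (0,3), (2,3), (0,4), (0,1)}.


By Kirchhoff's matrix tree theorem, the number of spanning trees equals
the determinant of any cofactor of the Laplacian matrix L.
G has 5 vertices and 5 edges.
Computing the (4 x 4) cofactor determinant gives 3.

3


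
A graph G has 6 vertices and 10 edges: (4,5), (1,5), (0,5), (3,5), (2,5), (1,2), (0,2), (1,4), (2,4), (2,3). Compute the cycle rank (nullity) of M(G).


Cycle rank (nullity) = |E| - r(M) = |E| - (|V| - c).
|E| = 10, |V| = 6, c = 1.
Nullity = 10 - (6 - 1) = 10 - 5 = 5.

5


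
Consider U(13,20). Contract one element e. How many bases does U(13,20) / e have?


Contracting e from U(13,20) gives U(12,19).
Bases of U(12,19) = (19 choose 12) = 50388.

50388


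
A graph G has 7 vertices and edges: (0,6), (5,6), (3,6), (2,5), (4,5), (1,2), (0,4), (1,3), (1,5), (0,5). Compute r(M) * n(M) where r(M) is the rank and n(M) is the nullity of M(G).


r(M) = |V| - c = 7 - 1 = 6.
nullity = |E| - r(M) = 10 - 6 = 4.
Product = 6 * 4 = 24.

24


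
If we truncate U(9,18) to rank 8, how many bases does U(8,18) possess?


Truncating U(9,18) to rank 8 gives U(8,18).
Bases of U(8,18) are all 8-element subsets of 18 elements.
Number of bases = C(18,8) = 18! / (8! * 10!) = 43758.

43758


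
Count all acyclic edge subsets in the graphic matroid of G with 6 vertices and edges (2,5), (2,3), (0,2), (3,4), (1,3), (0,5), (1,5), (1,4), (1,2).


An independent set in a graphic matroid is an acyclic edge subset.
G has 6 vertices and 9 edges.
Enumerate all 2^9 = 512 subsets, checking for acyclicity.
Total independent sets = 280.

280
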